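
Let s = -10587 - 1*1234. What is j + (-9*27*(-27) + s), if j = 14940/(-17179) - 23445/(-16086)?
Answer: -484464431875/92113798 ≈ -5259.4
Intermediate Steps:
s = -11821 (s = -10587 - 1234 = -11821)
j = 54145605/92113798 (j = 14940*(-1/17179) - 23445*(-1/16086) = -14940/17179 + 7815/5362 = 54145605/92113798 ≈ 0.58781)
j + (-9*27*(-27) + s) = 54145605/92113798 + (-9*27*(-27) - 11821) = 54145605/92113798 + (-243*(-27) - 11821) = 54145605/92113798 + (6561 - 11821) = 54145605/92113798 - 5260 = -484464431875/92113798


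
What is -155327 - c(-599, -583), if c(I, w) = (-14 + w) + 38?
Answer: -154768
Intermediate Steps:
c(I, w) = 24 + w
-155327 - c(-599, -583) = -155327 - (24 - 583) = -155327 - 1*(-559) = -155327 + 559 = -154768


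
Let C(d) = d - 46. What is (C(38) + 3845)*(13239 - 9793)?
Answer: 13222302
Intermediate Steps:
C(d) = -46 + d
(C(38) + 3845)*(13239 - 9793) = ((-46 + 38) + 3845)*(13239 - 9793) = (-8 + 3845)*3446 = 3837*3446 = 13222302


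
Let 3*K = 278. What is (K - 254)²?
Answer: 234256/9 ≈ 26028.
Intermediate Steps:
K = 278/3 (K = (⅓)*278 = 278/3 ≈ 92.667)
(K - 254)² = (278/3 - 254)² = (-484/3)² = 234256/9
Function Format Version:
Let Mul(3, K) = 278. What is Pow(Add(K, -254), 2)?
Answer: Rational(234256, 9) ≈ 26028.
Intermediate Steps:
K = Rational(278, 3) (K = Mul(Rational(1, 3), 278) = Rational(278, 3) ≈ 92.667)
Pow(Add(K, -254), 2) = Pow(Add(Rational(278, 3), -254), 2) = Pow(Rational(-484, 3), 2) = Rational(234256, 9)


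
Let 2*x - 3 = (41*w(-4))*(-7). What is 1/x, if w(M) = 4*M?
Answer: 2/4595 ≈ 0.00043526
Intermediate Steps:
x = 4595/2 (x = 3/2 + ((41*(4*(-4)))*(-7))/2 = 3/2 + ((41*(-16))*(-7))/2 = 3/2 + (-656*(-7))/2 = 3/2 + (½)*4592 = 3/2 + 2296 = 4595/2 ≈ 2297.5)
1/x = 1/(4595/2) = 2/4595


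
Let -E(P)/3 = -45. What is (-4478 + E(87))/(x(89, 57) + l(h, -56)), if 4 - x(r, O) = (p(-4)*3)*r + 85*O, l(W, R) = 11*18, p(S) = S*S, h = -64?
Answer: 4343/8915 ≈ 0.48716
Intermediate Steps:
E(P) = 135 (E(P) = -3*(-45) = 135)
p(S) = S**2
l(W, R) = 198
x(r, O) = 4 - 85*O - 48*r (x(r, O) = 4 - (((-4)**2*3)*r + 85*O) = 4 - ((16*3)*r + 85*O) = 4 - (48*r + 85*O) = 4 + (-85*O - 48*r) = 4 - 85*O - 48*r)
(-4478 + E(87))/(x(89, 57) + l(h, -56)) = (-4478 + 135)/((4 - 85*57 - 48*89) + 198) = -4343/((4 - 4845 - 4272) + 198) = -4343/(-9113 + 198) = -4343/(-8915) = -4343*(-1/8915) = 4343/8915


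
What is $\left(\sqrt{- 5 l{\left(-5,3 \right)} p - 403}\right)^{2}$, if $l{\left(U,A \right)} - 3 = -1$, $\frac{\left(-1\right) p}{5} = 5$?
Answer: $-153$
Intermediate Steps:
$p = -25$ ($p = \left(-5\right) 5 = -25$)
$l{\left(U,A \right)} = 2$ ($l{\left(U,A \right)} = 3 - 1 = 2$)
$\left(\sqrt{- 5 l{\left(-5,3 \right)} p - 403}\right)^{2} = \left(\sqrt{\left(-5\right) 2 \left(-25\right) - 403}\right)^{2} = \left(\sqrt{\left(-10\right) \left(-25\right) - 403}\right)^{2} = \left(\sqrt{250 - 403}\right)^{2} = \left(\sqrt{-153}\right)^{2} = \left(3 i \sqrt{17}\right)^{2} = -153$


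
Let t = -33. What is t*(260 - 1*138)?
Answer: -4026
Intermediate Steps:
t*(260 - 1*138) = -33*(260 - 1*138) = -33*(260 - 138) = -33*122 = -4026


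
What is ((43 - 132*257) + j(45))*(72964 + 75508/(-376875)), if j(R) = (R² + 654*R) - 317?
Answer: -75427650354056/376875 ≈ -2.0014e+8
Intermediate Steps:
j(R) = -317 + R² + 654*R
((43 - 132*257) + j(45))*(72964 + 75508/(-376875)) = ((43 - 132*257) + (-317 + 45² + 654*45))*(72964 + 75508/(-376875)) = ((43 - 33924) + (-317 + 2025 + 29430))*(72964 + 75508*(-1/376875)) = (-33881 + 31138)*(72964 - 75508/376875) = -2743*27498231992/376875 = -75427650354056/376875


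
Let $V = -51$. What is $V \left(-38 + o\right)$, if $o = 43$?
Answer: $-255$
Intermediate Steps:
$V \left(-38 + o\right) = - 51 \left(-38 + 43\right) = \left(-51\right) 5 = -255$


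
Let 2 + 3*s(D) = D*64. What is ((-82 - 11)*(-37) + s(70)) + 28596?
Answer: 100589/3 ≈ 33530.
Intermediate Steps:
s(D) = -⅔ + 64*D/3 (s(D) = -⅔ + (D*64)/3 = -⅔ + (64*D)/3 = -⅔ + 64*D/3)
((-82 - 11)*(-37) + s(70)) + 28596 = ((-82 - 11)*(-37) + (-⅔ + (64/3)*70)) + 28596 = (-93*(-37) + (-⅔ + 4480/3)) + 28596 = (3441 + 4478/3) + 28596 = 14801/3 + 28596 = 100589/3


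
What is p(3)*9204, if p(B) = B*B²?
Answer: 248508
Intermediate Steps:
p(B) = B³
p(3)*9204 = 3³*9204 = 27*9204 = 248508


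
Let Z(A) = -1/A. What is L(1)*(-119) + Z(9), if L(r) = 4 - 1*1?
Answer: -3214/9 ≈ -357.11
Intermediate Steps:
L(r) = 3 (L(r) = 4 - 1 = 3)
L(1)*(-119) + Z(9) = 3*(-119) - 1/9 = -357 - 1*⅑ = -357 - ⅑ = -3214/9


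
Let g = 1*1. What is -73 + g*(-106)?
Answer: -179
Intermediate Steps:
g = 1
-73 + g*(-106) = -73 + 1*(-106) = -73 - 106 = -179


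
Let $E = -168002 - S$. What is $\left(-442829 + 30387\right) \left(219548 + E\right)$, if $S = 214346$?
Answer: $67145557600$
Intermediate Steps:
$E = -382348$ ($E = -168002 - 214346 = -382348$)
$\left(-442829 + 30387\right) \left(219548 + E\right) = \left(-442829 + 30387\right) \left(219548 - 382348\right) = \left(-412442\right) \left(-162800\right) = 67145557600$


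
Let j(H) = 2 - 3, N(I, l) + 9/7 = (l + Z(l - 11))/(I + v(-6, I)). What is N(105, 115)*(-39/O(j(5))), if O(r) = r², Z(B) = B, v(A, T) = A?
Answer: -2782/77 ≈ -36.130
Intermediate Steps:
N(I, l) = -9/7 + (-11 + 2*l)/(-6 + I) (N(I, l) = -9/7 + (l + (l - 11))/(I - 6) = -9/7 + (l + (-11 + l))/(-6 + I) = -9/7 + (-11 + 2*l)/(-6 + I))
j(H) = -1
N(105, 115)*(-39/O(j(5))) = ((-23 - 9*105 + 14*115)/(7*(-6 + 105)))*(-39/((-1)²)) = ((⅐)*(-23 - 945 + 1610)/99)*(-39/1) = ((⅐)*(1/99)*642)*(-39*1) = (214/231)*(-39) = -2782/77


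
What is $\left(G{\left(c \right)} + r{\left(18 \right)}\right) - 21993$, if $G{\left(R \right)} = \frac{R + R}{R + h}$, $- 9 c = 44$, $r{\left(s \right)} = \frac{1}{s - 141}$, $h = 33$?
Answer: $- \frac{62219204}{2829} \approx -21993.0$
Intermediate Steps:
$r{\left(s \right)} = \frac{1}{-141 + s}$
$c = - \frac{44}{9}$ ($c = \left(- \frac{1}{9}\right) 44 = - \frac{44}{9} \approx -4.8889$)
$G{\left(R \right)} = \frac{2 R}{33 + R}$ ($G{\left(R \right)} = \frac{R + R}{R + 33} = \frac{2 R}{33 + R}$)
$\left(G{\left(c \right)} + r{\left(18 \right)}\right) - 21993 = \left(2 \left(- \frac{44}{9}\right) \frac{1}{33 - \frac{44}{9}} + \frac{1}{-141 + 18}\right) - 21993 = \left(2 \left(- \frac{44}{9}\right) \frac{1}{\frac{253}{9}} + \frac{1}{-123}\right) - 21993 = \left(2 \left(- \frac{44}{9}\right) \frac{9}{253} - \frac{1}{123}\right) - 21993 = \left(- \frac{8}{23} - \frac{1}{123}\right) - 21993 = - \frac{1007}{2829} - 21993 = - \frac{62219204}{2829}$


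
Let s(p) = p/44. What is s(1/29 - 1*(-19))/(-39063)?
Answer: -46/4153699 ≈ -1.1074e-5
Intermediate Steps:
s(p) = p/44 (s(p) = p*(1/44) = p/44)
s(1/29 - 1*(-19))/(-39063) = ((1/29 - 1*(-19))/44)/(-39063) = ((1/29 + 19)/44)*(-1/39063) = ((1/44)*(552/29))*(-1/39063) = (138/319)*(-1/39063) = -46/4153699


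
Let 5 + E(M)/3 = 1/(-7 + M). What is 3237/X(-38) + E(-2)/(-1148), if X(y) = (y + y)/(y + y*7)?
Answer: 22296479/1722 ≈ 12948.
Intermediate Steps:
X(y) = ¼ (X(y) = (2*y)/(y + 7*y) = (2*y)/((8*y)) = (2*y)*(1/(8*y)) = ¼)
E(M) = -15 + 3/(-7 + M)
3237/X(-38) + E(-2)/(-1148) = 3237/(¼) + (3*(36 - 5*(-2))/(-7 - 2))/(-1148) = 3237*4 + (3*(36 + 10)/(-9))*(-1/1148) = 12948 + (3*(-⅑)*46)*(-1/1148) = 12948 - 46/3*(-1/1148) = 12948 + 23/1722 = 22296479/1722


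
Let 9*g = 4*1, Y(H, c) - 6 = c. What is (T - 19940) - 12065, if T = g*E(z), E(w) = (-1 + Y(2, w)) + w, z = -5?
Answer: -288065/9 ≈ -32007.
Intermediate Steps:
Y(H, c) = 6 + c
g = 4/9 (g = (4*1)/9 = (⅑)*4 = 4/9 ≈ 0.44444)
E(w) = 5 + 2*w (E(w) = (-1 + (6 + w)) + w = (5 + w) + w = 5 + 2*w)
T = -20/9 (T = 4*(5 + 2*(-5))/9 = 4*(5 - 10)/9 = (4/9)*(-5) = -20/9 ≈ -2.2222)
(T - 19940) - 12065 = (-20/9 - 19940) - 12065 = -179480/9 - 12065 = -288065/9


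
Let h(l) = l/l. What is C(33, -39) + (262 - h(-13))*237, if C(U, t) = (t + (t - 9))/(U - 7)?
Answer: 1608195/26 ≈ 61854.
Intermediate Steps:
C(U, t) = (-9 + 2*t)/(-7 + U) (C(U, t) = (t + (-9 + t))/(-7 + U) = (-9 + 2*t)/(-7 + U))
h(l) = 1
C(33, -39) + (262 - h(-13))*237 = (-9 + 2*(-39))/(-7 + 33) + (262 - 1*1)*237 = (-9 - 78)/26 + (262 - 1)*237 = (1/26)*(-87) + 261*237 = -87/26 + 61857 = 1608195/26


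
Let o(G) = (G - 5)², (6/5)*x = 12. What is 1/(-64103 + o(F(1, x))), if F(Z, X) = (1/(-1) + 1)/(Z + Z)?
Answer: -1/64078 ≈ -1.5606e-5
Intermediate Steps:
x = 10 (x = (⅚)*12 = 10)
F(Z, X) = 0 (F(Z, X) = (-1 + 1)/((2*Z)) = 0*(1/(2*Z)) = 0)
o(G) = (-5 + G)²
1/(-64103 + o(F(1, x))) = 1/(-64103 + (-5 + 0)²) = 1/(-64103 + (-5)²) = 1/(-64103 + 25) = 1/(-64078) = -1/64078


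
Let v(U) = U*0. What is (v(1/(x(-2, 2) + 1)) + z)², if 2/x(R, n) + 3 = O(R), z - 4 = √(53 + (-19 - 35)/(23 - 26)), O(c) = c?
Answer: (4 + √71)² ≈ 154.41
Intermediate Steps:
z = 4 + √71 (z = 4 + √(53 + (-19 - 35)/(23 - 26)) = 4 + √(53 - 54/(-3)) = 4 + √(53 - 54*(-⅓)) = 4 + √(53 + 18) = 4 + √71 ≈ 12.426)
x(R, n) = 2/(-3 + R)
v(U) = 0
(v(1/(x(-2, 2) + 1)) + z)² = (0 + (4 + √71))² = (4 + √71)²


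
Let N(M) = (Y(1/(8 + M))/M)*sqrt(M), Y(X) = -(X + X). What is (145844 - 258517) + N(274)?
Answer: -112673 - sqrt(274)/38634 ≈ -1.1267e+5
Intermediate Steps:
Y(X) = -2*X
N(M) = -2/(sqrt(M)*(8 + M)) (N(M) = ((-2/(8 + M))/M)*sqrt(M) = (-2/(M*(8 + M)))*sqrt(M) = -2/(sqrt(M)*(8 + M)))
(145844 - 258517) + N(274) = (145844 - 258517) - 2/(sqrt(274)*(8 + 274)) = -112673 - 2*sqrt(274)/274/282 = -112673 - 2*sqrt(274)/274*1/282 = -112673 - sqrt(274)/38634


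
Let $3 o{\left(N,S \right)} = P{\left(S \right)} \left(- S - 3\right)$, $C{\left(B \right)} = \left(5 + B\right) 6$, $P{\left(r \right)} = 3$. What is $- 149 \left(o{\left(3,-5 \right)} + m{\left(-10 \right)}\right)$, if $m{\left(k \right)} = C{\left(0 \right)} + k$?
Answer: $-3278$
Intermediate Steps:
$C{\left(B \right)} = 30 + 6 B$
$o{\left(N,S \right)} = -3 - S$ ($o{\left(N,S \right)} = \frac{3 \left(- S - 3\right)}{3} = \frac{3 \left(-3 - S\right)}{3} = \frac{-9 - 3 S}{3} = -3 - S$)
$m{\left(k \right)} = 30 + k$ ($m{\left(k \right)} = \left(30 + 6 \cdot 0\right) + k = \left(30 + 0\right) + k = 30 + k$)
$- 149 \left(o{\left(3,-5 \right)} + m{\left(-10 \right)}\right) = - 149 \left(\left(-3 - -5\right) + \left(30 - 10\right)\right) = - 149 \left(\left(-3 + 5\right) + 20\right) = - 149 \left(2 + 20\right) = \left(-149\right) 22 = -3278$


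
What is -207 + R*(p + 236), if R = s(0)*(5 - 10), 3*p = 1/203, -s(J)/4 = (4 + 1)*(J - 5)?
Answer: -71988563/609 ≈ -1.1821e+5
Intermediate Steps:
s(J) = 100 - 20*J (s(J) = -4*(4 + 1)*(J - 5) = -20*(-5 + J) = -4*(-25 + 5*J) = 100 - 20*J)
p = 1/609 (p = (⅓)/203 = (⅓)*(1/203) = 1/609 ≈ 0.0016420)
R = -500 (R = (100 - 20*0)*(5 - 10) = (100 + 0)*(-5) = 100*(-5) = -500)
-207 + R*(p + 236) = -207 - 500*(1/609 + 236) = -207 - 500*143725/609 = -207 - 71862500/609 = -71988563/609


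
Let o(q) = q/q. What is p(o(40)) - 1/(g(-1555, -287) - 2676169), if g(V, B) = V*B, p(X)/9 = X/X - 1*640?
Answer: -12824062883/2229884 ≈ -5751.0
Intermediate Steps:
o(q) = 1
p(X) = -5751 (p(X) = 9*(X/X - 1*640) = 9*(1 - 640) = 9*(-639) = -5751)
g(V, B) = B*V
p(o(40)) - 1/(g(-1555, -287) - 2676169) = -5751 - 1/(-287*(-1555) - 2676169) = -5751 - 1/(446285 - 2676169) = -5751 - 1/(-2229884) = -5751 - 1*(-1/2229884) = -5751 + 1/2229884 = -12824062883/2229884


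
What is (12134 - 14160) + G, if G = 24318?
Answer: 22292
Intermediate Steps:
(12134 - 14160) + G = (12134 - 14160) + 24318 = -2026 + 24318 = 22292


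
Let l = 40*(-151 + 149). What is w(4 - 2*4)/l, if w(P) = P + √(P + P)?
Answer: 1/20 - I*√2/40 ≈ 0.05 - 0.035355*I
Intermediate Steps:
w(P) = P + √2*√P (w(P) = P + √(2*P) = P + √2*√P)
l = -80 (l = 40*(-2) = -80)
w(4 - 2*4)/l = ((4 - 2*4) + √2*√(4 - 2*4))/(-80) = ((4 - 8) + √2*√(4 - 8))*(-1/80) = (-4 + √2*√(-4))*(-1/80) = (-4 + √2*(2*I))*(-1/80) = (-4 + 2*I*√2)*(-1/80) = 1/20 - I*√2/40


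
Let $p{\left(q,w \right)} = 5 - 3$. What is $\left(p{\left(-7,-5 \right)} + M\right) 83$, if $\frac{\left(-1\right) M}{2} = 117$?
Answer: $-19256$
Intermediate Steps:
$M = -234$ ($M = \left(-2\right) 117 = -234$)
$p{\left(q,w \right)} = 2$ ($p{\left(q,w \right)} = 5 - 3 = 2$)
$\left(p{\left(-7,-5 \right)} + M\right) 83 = \left(2 - 234\right) 83 = \left(-232\right) 83 = -19256$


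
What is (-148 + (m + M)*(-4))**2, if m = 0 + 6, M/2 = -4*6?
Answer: 400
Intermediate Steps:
M = -48 (M = 2*(-4*6) = 2*(-24) = -48)
m = 6
(-148 + (m + M)*(-4))**2 = (-148 + (6 - 48)*(-4))**2 = (-148 - 42*(-4))**2 = (-148 + 168)**2 = 20**2 = 400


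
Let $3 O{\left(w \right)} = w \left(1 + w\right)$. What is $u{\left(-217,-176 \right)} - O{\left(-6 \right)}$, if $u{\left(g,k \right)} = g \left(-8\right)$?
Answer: $1726$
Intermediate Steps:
$u{\left(g,k \right)} = - 8 g$
$O{\left(w \right)} = \frac{w \left(1 + w\right)}{3}$
$u{\left(-217,-176 \right)} - O{\left(-6 \right)} = \left(-8\right) \left(-217\right) - \frac{1}{3} \left(-6\right) \left(1 - 6\right) = 1736 - \frac{1}{3} \left(-6\right) \left(-5\right) = 1736 - 10 = 1726$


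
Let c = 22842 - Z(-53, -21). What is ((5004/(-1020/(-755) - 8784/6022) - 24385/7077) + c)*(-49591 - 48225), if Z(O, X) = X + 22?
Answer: 66759477971728376/28867083 ≈ 2.3127e+9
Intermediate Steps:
Z(O, X) = 22 + X
c = 22841 (c = 22842 - (22 - 21) = 22842 - 1*1 = 22842 - 1 = 22841)
((5004/(-1020/(-755) - 8784/6022) - 24385/7077) + c)*(-49591 - 48225) = ((5004/(-1020/(-755) - 8784/6022) - 24385/7077) + 22841)*(-49591 - 48225) = ((5004/(-1020*(-1/755) - 8784*1/6022) - 24385*1/7077) + 22841)*(-97816) = ((5004/(204/151 - 4392/3011) - 24385/7077) + 22841)*(-97816) = ((5004/(-48948/454661) - 24385/7077) + 22841)*(-97816) = ((5004*(-454661/48948) - 24385/7077) + 22841)*(-97816) = ((-189593637/4079 - 24385/7077) + 22841)*(-97816) = (-1341853635464/28867083 + 22841)*(-97816) = -682500592661/28867083*(-97816) = 66759477971728376/28867083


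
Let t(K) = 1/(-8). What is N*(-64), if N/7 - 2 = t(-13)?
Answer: -840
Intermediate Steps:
t(K) = -⅛
N = 105/8 (N = 14 + 7*(-⅛) = 14 - 7/8 = 105/8 ≈ 13.125)
N*(-64) = (105/8)*(-64) = -840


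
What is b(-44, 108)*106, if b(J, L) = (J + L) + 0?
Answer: 6784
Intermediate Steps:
b(J, L) = J + L
b(-44, 108)*106 = (-44 + 108)*106 = 64*106 = 6784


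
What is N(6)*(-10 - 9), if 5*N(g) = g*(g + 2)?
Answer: -912/5 ≈ -182.40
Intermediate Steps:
N(g) = g*(2 + g)/5 (N(g) = (g*(g + 2))/5 = (g*(2 + g))/5 = g*(2 + g)/5)
N(6)*(-10 - 9) = ((⅕)*6*(2 + 6))*(-10 - 9) = ((⅕)*6*8)*(-19) = (48/5)*(-19) = -912/5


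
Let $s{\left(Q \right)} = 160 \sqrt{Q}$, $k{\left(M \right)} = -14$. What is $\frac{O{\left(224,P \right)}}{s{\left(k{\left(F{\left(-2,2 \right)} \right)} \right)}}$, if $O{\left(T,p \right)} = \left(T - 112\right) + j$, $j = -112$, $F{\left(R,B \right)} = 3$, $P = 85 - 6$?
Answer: $0$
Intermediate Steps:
$P = 79$ ($P = 85 - 6 = 79$)
$O{\left(T,p \right)} = -224 + T$ ($O{\left(T,p \right)} = \left(T - 112\right) - 112 = \left(-112 + T\right) - 112 = -224 + T$)
$\frac{O{\left(224,P \right)}}{s{\left(k{\left(F{\left(-2,2 \right)} \right)} \right)}} = \frac{-224 + 224}{160 \sqrt{-14}} = \frac{0}{160 i \sqrt{14}} = 0 \left(- \frac{i \sqrt{14}}{2240}\right) = 0$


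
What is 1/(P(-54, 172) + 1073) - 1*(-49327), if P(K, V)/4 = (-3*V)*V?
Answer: 17458551744/353935 ≈ 49327.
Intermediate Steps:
P(K, V) = -12*V**2 (P(K, V) = 4*((-3*V)*V) = 4*(-3*V**2) = -12*V**2)
1/(P(-54, 172) + 1073) - 1*(-49327) = 1/(-12*172**2 + 1073) - 1*(-49327) = 1/(-12*29584 + 1073) + 49327 = 1/(-355008 + 1073) + 49327 = 1/(-353935) + 49327 = -1/353935 + 49327 = 17458551744/353935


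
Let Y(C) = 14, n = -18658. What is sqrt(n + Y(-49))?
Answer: 2*I*sqrt(4661) ≈ 136.54*I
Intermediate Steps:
sqrt(n + Y(-49)) = sqrt(-18658 + 14) = sqrt(-18644) = 2*I*sqrt(4661)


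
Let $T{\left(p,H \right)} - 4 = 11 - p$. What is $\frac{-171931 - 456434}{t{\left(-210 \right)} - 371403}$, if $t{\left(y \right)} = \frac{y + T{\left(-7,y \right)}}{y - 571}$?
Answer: $\frac{98150613}{58013111} \approx 1.6919$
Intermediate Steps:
$T{\left(p,H \right)} = 15 - p$ ($T{\left(p,H \right)} = 4 - \left(-11 + p\right) = 15 - p$)
$t{\left(y \right)} = \frac{22 + y}{-571 + y}$ ($t{\left(y \right)} = \frac{y + \left(15 - -7\right)}{y - 571} = \frac{y + \left(15 + 7\right)}{-571 + y} = \frac{y + 22}{-571 + y} = \frac{22 + y}{-571 + y}$)
$\frac{-171931 - 456434}{t{\left(-210 \right)} - 371403} = \frac{-171931 - 456434}{\frac{22 - 210}{-571 - 210} - 371403} = - \frac{628365}{\frac{1}{-781} \left(-188\right) - 371403} = - \frac{628365}{\left(- \frac{1}{781}\right) \left(-188\right) - 371403} = - \frac{628365}{\frac{188}{781} - 371403} = - \frac{628365}{- \frac{290065555}{781}} = \left(-628365\right) \left(- \frac{781}{290065555}\right) = \frac{98150613}{58013111}$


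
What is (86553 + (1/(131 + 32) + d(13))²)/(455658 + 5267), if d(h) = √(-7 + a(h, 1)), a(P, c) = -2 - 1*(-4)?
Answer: 2299493813/12246316325 + 2*I*√5/75130775 ≈ 0.18777 + 5.9525e-8*I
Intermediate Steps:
a(P, c) = 2 (a(P, c) = -2 + 4 = 2)
d(h) = I*√5 (d(h) = √(-7 + 2) = √(-5) = I*√5)
(86553 + (1/(131 + 32) + d(13))²)/(455658 + 5267) = (86553 + (1/(131 + 32) + I*√5)²)/(455658 + 5267) = (86553 + (1/163 + I*√5)²)/460925 = (86553 + (1/163 + I*√5)²)*(1/460925) = 86553/460925 + (1/163 + I*√5)²/460925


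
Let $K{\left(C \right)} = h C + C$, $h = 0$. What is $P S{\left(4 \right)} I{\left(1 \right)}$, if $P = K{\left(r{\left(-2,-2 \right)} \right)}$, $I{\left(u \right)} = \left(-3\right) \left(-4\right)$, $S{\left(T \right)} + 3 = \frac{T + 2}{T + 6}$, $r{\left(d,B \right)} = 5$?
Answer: $-144$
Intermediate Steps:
$S{\left(T \right)} = -3 + \frac{2 + T}{6 + T}$ ($S{\left(T \right)} = -3 + \frac{T + 2}{T + 6} = -3 + \frac{2 + T}{6 + T}$)
$I{\left(u \right)} = 12$
$K{\left(C \right)} = C$ ($K{\left(C \right)} = 0 C + C = 0 + C = C$)
$P = 5$
$P S{\left(4 \right)} I{\left(1 \right)} = 5 \frac{2 \left(-8 - 4\right)}{6 + 4} \cdot 12 = 5 \frac{2 \left(-8 - 4\right)}{10} \cdot 12 = 5 \cdot 2 \cdot \frac{1}{10} \left(-12\right) 12 = 5 \left(- \frac{12}{5}\right) 12 = \left(-12\right) 12 = -144$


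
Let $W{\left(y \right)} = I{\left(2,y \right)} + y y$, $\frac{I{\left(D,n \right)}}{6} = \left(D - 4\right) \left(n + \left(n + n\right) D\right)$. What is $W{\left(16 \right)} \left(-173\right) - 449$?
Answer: $121343$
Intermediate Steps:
$I{\left(D,n \right)} = 6 \left(-4 + D\right) \left(n + 2 D n\right)$ ($I{\left(D,n \right)} = 6 \left(D - 4\right) \left(n + \left(n + n\right) D\right) = 6 \left(-4 + D\right) \left(n + 2 n D\right) = 6 \left(-4 + D\right) \left(n + 2 D n\right)$)
$W{\left(y \right)} = y^{2} - 60 y$ ($W{\left(y \right)} = 6 y \left(-4 - 14 + 2 \cdot 2^{2}\right) + y y = 6 y \left(-4 - 14 + 2 \cdot 4\right) + y^{2} = 6 y \left(-4 - 14 + 8\right) + y^{2} = 6 y \left(-10\right) + y^{2} = - 60 y + y^{2} = y^{2} - 60 y$)
$W{\left(16 \right)} \left(-173\right) - 449 = 16 \left(-60 + 16\right) \left(-173\right) - 449 = 16 \left(-44\right) \left(-173\right) - 449 = \left(-704\right) \left(-173\right) - 449 = 121792 - 449 = 121343$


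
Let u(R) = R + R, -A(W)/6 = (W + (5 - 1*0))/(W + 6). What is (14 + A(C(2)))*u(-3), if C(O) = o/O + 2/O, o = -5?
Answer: -56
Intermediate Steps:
C(O) = -3/O (C(O) = -5/O + 2/O = -3/O)
A(W) = -6*(5 + W)/(6 + W) (A(W) = -6*(W + (5 - 1*0))/(W + 6) = -6*(W + (5 + 0))/(6 + W) = -6*(W + 5)/(6 + W) = -6*(5 + W)/(6 + W))
u(R) = 2*R
(14 + A(C(2)))*u(-3) = (14 + 6*(-5 - (-3)/2)/(6 - 3/2))*(2*(-3)) = (14 + 6*(-5 - (-3)/2)/(6 - 3*½))*(-6) = (14 + 6*(-5 - 1*(-3/2))/(6 - 3/2))*(-6) = (14 + 6*(-5 + 3/2)/(9/2))*(-6) = (14 + 6*(2/9)*(-7/2))*(-6) = (14 - 14/3)*(-6) = (28/3)*(-6) = -56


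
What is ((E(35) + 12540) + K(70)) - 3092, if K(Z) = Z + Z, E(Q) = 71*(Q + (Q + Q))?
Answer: 17043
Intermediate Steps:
E(Q) = 213*Q (E(Q) = 71*(Q + 2*Q) = 71*(3*Q) = 213*Q)
K(Z) = 2*Z
((E(35) + 12540) + K(70)) - 3092 = ((213*35 + 12540) + 2*70) - 3092 = ((7455 + 12540) + 140) - 3092 = (19995 + 140) - 3092 = 20135 - 3092 = 17043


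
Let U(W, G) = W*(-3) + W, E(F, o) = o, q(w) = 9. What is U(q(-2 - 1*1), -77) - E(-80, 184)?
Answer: -202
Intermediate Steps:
U(W, G) = -2*W (U(W, G) = -3*W + W = -2*W)
U(q(-2 - 1*1), -77) - E(-80, 184) = -2*9 - 1*184 = -18 - 184 = -202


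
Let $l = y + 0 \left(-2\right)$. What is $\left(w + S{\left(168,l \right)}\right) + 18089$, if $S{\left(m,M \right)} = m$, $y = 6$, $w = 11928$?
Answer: $30185$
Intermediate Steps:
$l = 6$ ($l = 6 + 0 \left(-2\right) = 6 + 0 = 6$)
$\left(w + S{\left(168,l \right)}\right) + 18089 = \left(11928 + 168\right) + 18089 = 12096 + 18089 = 30185$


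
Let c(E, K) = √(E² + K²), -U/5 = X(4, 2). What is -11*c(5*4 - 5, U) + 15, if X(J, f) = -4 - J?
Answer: 15 - 55*√73 ≈ -454.92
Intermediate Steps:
U = 40 (U = -5*(-4 - 1*4) = -5*(-4 - 4) = -5*(-8) = 40)
-11*c(5*4 - 5, U) + 15 = -11*√((5*4 - 5)² + 40²) + 15 = -11*√((20 - 5)² + 1600) + 15 = -11*√(15² + 1600) + 15 = -11*√(225 + 1600) + 15 = -55*√73 + 15 = 15 - 55*√73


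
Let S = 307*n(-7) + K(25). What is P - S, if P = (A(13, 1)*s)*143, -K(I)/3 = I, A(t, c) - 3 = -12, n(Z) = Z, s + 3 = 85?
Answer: -103310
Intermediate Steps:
s = 82 (s = -3 + 85 = 82)
A(t, c) = -9 (A(t, c) = 3 - 12 = -9)
K(I) = -3*I
P = -105534 (P = -9*82*143 = -738*143 = -105534)
S = -2224 (S = 307*(-7) - 3*25 = -2149 - 75 = -2224)
P - S = -105534 - 1*(-2224) = -105534 + 2224 = -103310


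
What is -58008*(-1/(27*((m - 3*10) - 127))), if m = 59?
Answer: -9668/441 ≈ -21.923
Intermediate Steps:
-58008*(-1/(27*((m - 3*10) - 127))) = -58008*(-1/(27*((59 - 3*10) - 127))) = -58008*(-1/(27*((59 - 1*30) - 127))) = -58008*(-1/(27*((59 - 30) - 127))) = -58008*(-1/(27*(29 - 127))) = -58008/((-98*(-27))) = -58008/2646 = -58008*1/2646 = -9668/441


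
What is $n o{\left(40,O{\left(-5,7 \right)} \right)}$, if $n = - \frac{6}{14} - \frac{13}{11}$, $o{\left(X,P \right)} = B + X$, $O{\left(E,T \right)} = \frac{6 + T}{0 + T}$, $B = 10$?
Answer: $- \frac{6200}{77} \approx -80.52$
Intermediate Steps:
$O{\left(E,T \right)} = \frac{6 + T}{T}$
$o{\left(X,P \right)} = 10 + X$
$n = - \frac{124}{77}$ ($n = \left(-6\right) \frac{1}{14} - \frac{13}{11} = - \frac{3}{7} - \frac{13}{11} = - \frac{124}{77} \approx -1.6104$)
$n o{\left(40,O{\left(-5,7 \right)} \right)} = - \frac{124 \left(10 + 40\right)}{77} = \left(- \frac{124}{77}\right) 50 = - \frac{6200}{77}$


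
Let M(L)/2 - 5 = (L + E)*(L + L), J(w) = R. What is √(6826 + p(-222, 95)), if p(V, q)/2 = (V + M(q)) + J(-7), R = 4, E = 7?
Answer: √83930 ≈ 289.71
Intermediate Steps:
J(w) = 4
M(L) = 10 + 4*L*(7 + L) (M(L) = 10 + 2*((L + 7)*(L + L)) = 10 + 2*((7 + L)*(2*L)) = 10 + 2*(2*L*(7 + L)) = 10 + 4*L*(7 + L))
p(V, q) = 28 + 2*V + 8*q² + 56*q (p(V, q) = 2*((V + (10 + 4*q² + 28*q)) + 4) = 2*((10 + V + 4*q² + 28*q) + 4) = 2*(14 + V + 4*q² + 28*q) = 28 + 2*V + 8*q² + 56*q)
√(6826 + p(-222, 95)) = √(6826 + (28 + 2*(-222) + 8*95² + 56*95)) = √(6826 + (28 - 444 + 8*9025 + 5320)) = √(6826 + (28 - 444 + 72200 + 5320)) = √(6826 + 77104) = √83930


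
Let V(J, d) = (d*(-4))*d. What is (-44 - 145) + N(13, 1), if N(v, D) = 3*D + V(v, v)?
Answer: -862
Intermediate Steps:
V(J, d) = -4*d**2 (V(J, d) = (-4*d)*d = -4*d**2)
N(v, D) = -4*v**2 + 3*D (N(v, D) = 3*D - 4*v**2 = -4*v**2 + 3*D)
(-44 - 145) + N(13, 1) = (-44 - 145) + (-4*13**2 + 3*1) = -189 + (-4*169 + 3) = -189 + (-676 + 3) = -189 - 673 = -862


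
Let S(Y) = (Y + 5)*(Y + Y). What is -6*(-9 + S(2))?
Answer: -114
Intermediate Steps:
S(Y) = 2*Y*(5 + Y) (S(Y) = (5 + Y)*(2*Y) = 2*Y*(5 + Y))
-6*(-9 + S(2)) = -6*(-9 + 2*2*(5 + 2)) = -6*(-9 + 2*2*7) = -6*(-9 + 28) = -6*19 = -114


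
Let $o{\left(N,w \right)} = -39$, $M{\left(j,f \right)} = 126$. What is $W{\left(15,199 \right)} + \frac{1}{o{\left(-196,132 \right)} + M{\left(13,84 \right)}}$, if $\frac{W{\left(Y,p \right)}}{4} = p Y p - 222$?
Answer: $\frac{206639965}{87} \approx 2.3752 \cdot 10^{6}$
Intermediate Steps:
$W{\left(Y,p \right)} = -888 + 4 Y p^{2}$ ($W{\left(Y,p \right)} = 4 \left(p Y p - 222\right) = 4 \left(Y p p - 222\right) = 4 \left(Y p^{2} - 222\right) = 4 \left(-222 + Y p^{2}\right) = -888 + 4 Y p^{2}$)
$W{\left(15,199 \right)} + \frac{1}{o{\left(-196,132 \right)} + M{\left(13,84 \right)}} = \left(-888 + 4 \cdot 15 \cdot 199^{2}\right) + \frac{1}{-39 + 126} = \left(-888 + 4 \cdot 15 \cdot 39601\right) + \frac{1}{87} = \left(-888 + 2376060\right) + \frac{1}{87} = 2375172 + \frac{1}{87} = \frac{206639965}{87}$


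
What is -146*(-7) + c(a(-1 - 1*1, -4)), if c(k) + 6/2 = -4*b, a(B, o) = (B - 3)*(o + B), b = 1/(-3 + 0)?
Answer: 3061/3 ≈ 1020.3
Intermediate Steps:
b = -⅓ (b = 1/(-3) = -⅓ ≈ -0.33333)
a(B, o) = (-3 + B)*(B + o)
c(k) = -5/3 (c(k) = -3 - 4*(-⅓) = -3 + 4/3 = -5/3)
-146*(-7) + c(a(-1 - 1*1, -4)) = -146*(-7) - 5/3 = 1022 - 5/3 = 3061/3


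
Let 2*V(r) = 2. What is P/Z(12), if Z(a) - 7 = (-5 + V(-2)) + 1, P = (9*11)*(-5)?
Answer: -495/4 ≈ -123.75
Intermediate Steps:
P = -495 (P = 99*(-5) = -495)
V(r) = 1 (V(r) = (½)*2 = 1)
Z(a) = 4 (Z(a) = 7 + ((-5 + 1) + 1) = 7 + (-4 + 1) = 7 - 3 = 4)
P/Z(12) = -495/4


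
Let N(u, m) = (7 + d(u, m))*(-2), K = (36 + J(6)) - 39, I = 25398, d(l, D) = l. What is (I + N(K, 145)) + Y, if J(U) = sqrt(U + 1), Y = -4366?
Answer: 21024 - 2*sqrt(7) ≈ 21019.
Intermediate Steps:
J(U) = sqrt(1 + U)
K = -3 + sqrt(7) (K = (36 + sqrt(1 + 6)) - 39 = (36 + sqrt(7)) - 39 = -3 + sqrt(7) ≈ -0.35425)
N(u, m) = -14 - 2*u (N(u, m) = (7 + u)*(-2) = -14 - 2*u)
(I + N(K, 145)) + Y = (25398 + (-14 - 2*(-3 + sqrt(7)))) - 4366 = (25398 + (-14 + (6 - 2*sqrt(7)))) - 4366 = (25398 + (-8 - 2*sqrt(7))) - 4366 = (25390 - 2*sqrt(7)) - 4366 = 21024 - 2*sqrt(7)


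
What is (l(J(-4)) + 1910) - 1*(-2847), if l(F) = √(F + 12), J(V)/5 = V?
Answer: 4757 + 2*I*√2 ≈ 4757.0 + 2.8284*I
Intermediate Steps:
J(V) = 5*V
l(F) = √(12 + F)
(l(J(-4)) + 1910) - 1*(-2847) = (√(12 + 5*(-4)) + 1910) - 1*(-2847) = (√(12 - 20) + 1910) + 2847 = (√(-8) + 1910) + 2847 = (2*I*√2 + 1910) + 2847 = (1910 + 2*I*√2) + 2847 = 4757 + 2*I*√2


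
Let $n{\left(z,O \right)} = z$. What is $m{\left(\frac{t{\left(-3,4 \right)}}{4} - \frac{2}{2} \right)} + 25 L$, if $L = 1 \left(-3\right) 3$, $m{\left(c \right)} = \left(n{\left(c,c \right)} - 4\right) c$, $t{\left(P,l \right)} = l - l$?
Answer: $-220$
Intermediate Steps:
$t{\left(P,l \right)} = 0$
$m{\left(c \right)} = c \left(-4 + c\right)$ ($m{\left(c \right)} = \left(c - 4\right) c = \left(-4 + c\right) c = c \left(-4 + c\right)$)
$L = -9$ ($L = \left(-3\right) 3 = -9$)
$m{\left(\frac{t{\left(-3,4 \right)}}{4} - \frac{2}{2} \right)} + 25 L = \left(\frac{0}{4} - \frac{2}{2}\right) \left(-4 + \left(\frac{0}{4} - \frac{2}{2}\right)\right) + 25 \left(-9\right) = \left(0 \cdot \frac{1}{4} - 1\right) \left(-4 + \left(0 \cdot \frac{1}{4} - 1\right)\right) - 225 = \left(0 - 1\right) \left(-4 + \left(0 - 1\right)\right) - 225 = - (-4 - 1) - 225 = \left(-1\right) \left(-5\right) - 225 = 5 - 225 = -220$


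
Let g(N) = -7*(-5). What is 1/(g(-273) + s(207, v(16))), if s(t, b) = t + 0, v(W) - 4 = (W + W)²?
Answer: 1/242 ≈ 0.0041322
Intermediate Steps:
v(W) = 4 + 4*W² (v(W) = 4 + (W + W)² = 4 + (2*W)² = 4 + 4*W²)
g(N) = 35
s(t, b) = t
1/(g(-273) + s(207, v(16))) = 1/(35 + 207) = 1/242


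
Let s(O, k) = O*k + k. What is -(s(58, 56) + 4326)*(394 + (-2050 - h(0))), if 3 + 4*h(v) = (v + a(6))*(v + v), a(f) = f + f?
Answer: 25259115/2 ≈ 1.2630e+7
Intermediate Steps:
a(f) = 2*f
s(O, k) = k + O*k
h(v) = -¾ + v*(12 + v)/2 (h(v) = -¾ + ((v + 2*6)*(v + v))/4 = -¾ + ((v + 12)*(2*v))/4 = -¾ + ((12 + v)*(2*v))/4 = -¾ + (2*v*(12 + v))/4 = -¾ + v*(12 + v)/2)
-(s(58, 56) + 4326)*(394 + (-2050 - h(0))) = -(56*(1 + 58) + 4326)*(394 + (-2050 - (-¾ + (½)*0² + 6*0))) = -(56*59 + 4326)*(394 + (-2050 - (-¾ + (½)*0 + 0))) = -(3304 + 4326)*(394 + (-2050 - (-¾ + 0 + 0))) = -7630*(394 + (-2050 - 1*(-¾))) = -7630*(394 + (-2050 + ¾)) = -7630*(394 - 8197/4) = -7630*(-6621)/4 = -1*(-25259115/2) = 25259115/2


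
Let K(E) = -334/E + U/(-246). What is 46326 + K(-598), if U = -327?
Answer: 1135867153/24518 ≈ 46328.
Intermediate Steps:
K(E) = 109/82 - 334/E (K(E) = -334/E - 327/(-246) = -334/E - 327*(-1/246) = -334/E + 109/82 = 109/82 - 334/E)
46326 + K(-598) = 46326 + (109/82 - 334/(-598)) = 46326 + (109/82 - 334*(-1/598)) = 46326 + (109/82 + 167/299) = 46326 + 46285/24518 = 1135867153/24518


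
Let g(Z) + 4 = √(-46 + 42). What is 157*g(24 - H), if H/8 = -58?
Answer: -628 + 314*I ≈ -628.0 + 314.0*I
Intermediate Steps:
H = -464 (H = 8*(-58) = -464)
g(Z) = -4 + 2*I (g(Z) = -4 + √(-46 + 42) = -4 + √(-4) = -4 + 2*I)
157*g(24 - H) = 157*(-4 + 2*I) = -628 + 314*I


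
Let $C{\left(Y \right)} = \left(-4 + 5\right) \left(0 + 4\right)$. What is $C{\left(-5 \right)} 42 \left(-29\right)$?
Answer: $-4872$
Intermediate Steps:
$C{\left(Y \right)} = 4$ ($C{\left(Y \right)} = 1 \cdot 4 = 4$)
$C{\left(-5 \right)} 42 \left(-29\right) = 4 \cdot 42 \left(-29\right) = 168 \left(-29\right) = -4872$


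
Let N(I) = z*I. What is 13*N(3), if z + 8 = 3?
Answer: -195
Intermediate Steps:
z = -5 (z = -8 + 3 = -5)
N(I) = -5*I
13*N(3) = 13*(-5*3) = 13*(-15) = -195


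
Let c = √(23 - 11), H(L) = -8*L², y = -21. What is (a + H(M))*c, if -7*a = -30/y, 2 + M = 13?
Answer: -94884*√3/49 ≈ -3354.0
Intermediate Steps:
M = 11 (M = -2 + 13 = 11)
a = -10/49 (a = -(-30)/(7*(-21)) = -(-30)*(-1)/(7*21) = -⅐*10/7 = -10/49 ≈ -0.20408)
c = 2*√3 (c = √12 = 2*√3 ≈ 3.4641)
(a + H(M))*c = (-10/49 - 8*11²)*(2*√3) = (-10/49 - 8*121)*(2*√3) = (-10/49 - 968)*(2*√3) = -94884*√3/49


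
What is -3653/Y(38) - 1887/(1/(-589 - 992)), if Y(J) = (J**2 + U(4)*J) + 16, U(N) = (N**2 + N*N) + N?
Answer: 8436901663/2828 ≈ 2.9833e+6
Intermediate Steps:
U(N) = N + 2*N**2 (U(N) = (N**2 + N**2) + N = 2*N**2 + N = N + 2*N**2)
Y(J) = 16 + J**2 + 36*J (Y(J) = (J**2 + (4*(1 + 2*4))*J) + 16 = (J**2 + (4*(1 + 8))*J) + 16 = (J**2 + (4*9)*J) + 16 = (J**2 + 36*J) + 16 = 16 + J**2 + 36*J)
-3653/Y(38) - 1887/(1/(-589 - 992)) = -3653/(16 + 38**2 + 36*38) - 1887/(1/(-589 - 992)) = -3653/(16 + 1444 + 1368) - 1887/(1/(-1581)) = -3653/2828 - 1887/(-1/1581) = -3653*1/2828 - 1887*(-1581) = -3653/2828 + 2983347 = 8436901663/2828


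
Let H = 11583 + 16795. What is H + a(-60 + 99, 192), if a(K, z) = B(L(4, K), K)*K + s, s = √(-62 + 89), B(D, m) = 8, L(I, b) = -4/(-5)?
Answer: 28690 + 3*√3 ≈ 28695.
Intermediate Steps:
L(I, b) = ⅘ (L(I, b) = -4*(-⅕) = ⅘)
s = 3*√3 (s = √27 = 3*√3 ≈ 5.1962)
H = 28378
a(K, z) = 3*√3 + 8*K (a(K, z) = 8*K + 3*√3 = 3*√3 + 8*K)
H + a(-60 + 99, 192) = 28378 + (3*√3 + 8*(-60 + 99)) = 28378 + (3*√3 + 8*39) = 28378 + (3*√3 + 312) = 28378 + (312 + 3*√3) = 28690 + 3*√3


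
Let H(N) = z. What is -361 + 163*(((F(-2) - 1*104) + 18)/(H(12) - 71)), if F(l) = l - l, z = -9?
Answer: -7431/40 ≈ -185.77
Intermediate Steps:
F(l) = 0
H(N) = -9
-361 + 163*(((F(-2) - 1*104) + 18)/(H(12) - 71)) = -361 + 163*(((0 - 1*104) + 18)/(-9 - 71)) = -361 + 163*(((0 - 104) + 18)/(-80)) = -361 + 163*((-104 + 18)*(-1/80)) = -361 + 163*(-86*(-1/80)) = -361 + 163*(43/40) = -361 + 7009/40 = -7431/40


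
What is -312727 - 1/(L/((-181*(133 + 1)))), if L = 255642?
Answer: -39973065740/127821 ≈ -3.1273e+5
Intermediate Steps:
-312727 - 1/(L/((-181*(133 + 1)))) = -312727 - 1/(255642/((-181*(133 + 1)))) = -312727 - 1/(255642/((-181*134))) = -312727 - 1/(255642/(-24254)) = -312727 - 1/(255642*(-1/24254)) = -312727 - 1/(-127821/12127) = -312727 - 1*(-12127/127821) = -312727 + 12127/127821 = -39973065740/127821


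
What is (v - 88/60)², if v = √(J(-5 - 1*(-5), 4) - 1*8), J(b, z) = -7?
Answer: (22 - 15*I*√15)²/225 ≈ -12.849 - 11.361*I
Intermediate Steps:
v = I*√15 (v = √(-7 - 1*8) = √(-7 - 8) = √(-15) = I*√15 ≈ 3.873*I)
(v - 88/60)² = (I*√15 - 88/60)² = (I*√15 - 88*1/60)² = (I*√15 - 22/15)² = (-22/15 + I*√15)²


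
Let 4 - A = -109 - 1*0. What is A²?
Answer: 12769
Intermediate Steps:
A = 113 (A = 4 - (-109 - 1*0) = 4 - (-109 + 0) = 4 - 1*(-109) = 4 + 109 = 113)
A² = 113² = 12769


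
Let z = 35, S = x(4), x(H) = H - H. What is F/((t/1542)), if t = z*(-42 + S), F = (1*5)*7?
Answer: -257/7 ≈ -36.714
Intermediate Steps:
x(H) = 0
S = 0
F = 35 (F = 5*7 = 35)
t = -1470 (t = 35*(-42 + 0) = 35*(-42) = -1470)
F/((t/1542)) = 35/((-1470/1542)) = 35/((-1470*1/1542)) = 35/(-245/257) = 35*(-257/245) = -257/7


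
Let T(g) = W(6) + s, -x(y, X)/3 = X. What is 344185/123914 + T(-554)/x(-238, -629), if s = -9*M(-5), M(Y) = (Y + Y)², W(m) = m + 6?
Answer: 4859833/2106538 ≈ 2.3070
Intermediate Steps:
W(m) = 6 + m
x(y, X) = -3*X
M(Y) = 4*Y² (M(Y) = (2*Y)² = 4*Y²)
s = -900 (s = -36*(-5)² = -36*25 = -9*100 = -900)
T(g) = -888 (T(g) = (6 + 6) - 900 = 12 - 900 = -888)
344185/123914 + T(-554)/x(-238, -629) = 344185/123914 - 888/((-3*(-629))) = 344185*(1/123914) - 888/1887 = 344185/123914 - 888*1/1887 = 344185/123914 - 8/17 = 4859833/2106538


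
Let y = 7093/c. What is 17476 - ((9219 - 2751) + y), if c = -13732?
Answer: 151168949/13732 ≈ 11009.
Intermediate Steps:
y = -7093/13732 (y = 7093/(-13732) = 7093*(-1/13732) = -7093/13732 ≈ -0.51653)
17476 - ((9219 - 2751) + y) = 17476 - ((9219 - 2751) - 7093/13732) = 17476 - (6468 - 7093/13732) = 17476 - 1*88811483/13732 = 17476 - 88811483/13732 = 151168949/13732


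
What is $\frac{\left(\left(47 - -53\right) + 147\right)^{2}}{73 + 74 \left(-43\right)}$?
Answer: $- \frac{61009}{3109} \approx -19.623$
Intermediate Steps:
$\frac{\left(\left(47 - -53\right) + 147\right)^{2}}{73 + 74 \left(-43\right)} = \frac{\left(\left(47 + 53\right) + 147\right)^{2}}{73 - 3182} = \frac{\left(100 + 147\right)^{2}}{-3109} = 247^{2} \left(- \frac{1}{3109}\right) = 61009 \left(- \frac{1}{3109}\right) = - \frac{61009}{3109}$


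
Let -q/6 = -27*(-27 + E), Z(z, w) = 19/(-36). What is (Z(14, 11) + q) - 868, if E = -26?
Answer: -340363/36 ≈ -9454.5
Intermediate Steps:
Z(z, w) = -19/36 (Z(z, w) = 19*(-1/36) = -19/36)
q = -8586 (q = -(-162)*(-27 - 26) = -(-162)*(-53) = -6*1431 = -8586)
(Z(14, 11) + q) - 868 = (-19/36 - 8586) - 868 = -309115/36 - 868 = -340363/36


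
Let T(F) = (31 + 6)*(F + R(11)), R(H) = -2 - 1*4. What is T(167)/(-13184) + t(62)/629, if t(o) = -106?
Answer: -5144457/8292736 ≈ -0.62036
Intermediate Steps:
R(H) = -6 (R(H) = -2 - 4 = -6)
T(F) = -222 + 37*F (T(F) = (31 + 6)*(F - 6) = 37*(-6 + F) = -222 + 37*F)
T(167)/(-13184) + t(62)/629 = (-222 + 37*167)/(-13184) - 106/629 = (-222 + 6179)*(-1/13184) - 106*1/629 = 5957*(-1/13184) - 106/629 = -5957/13184 - 106/629 = -5144457/8292736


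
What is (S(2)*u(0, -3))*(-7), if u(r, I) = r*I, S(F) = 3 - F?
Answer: 0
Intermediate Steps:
u(r, I) = I*r
(S(2)*u(0, -3))*(-7) = ((3 - 1*2)*(-3*0))*(-7) = ((3 - 2)*0)*(-7) = (1*0)*(-7) = 0*(-7) = 0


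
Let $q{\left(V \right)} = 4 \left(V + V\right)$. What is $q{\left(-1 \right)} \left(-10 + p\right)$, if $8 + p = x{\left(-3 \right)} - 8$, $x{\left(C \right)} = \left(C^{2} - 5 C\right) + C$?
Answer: $40$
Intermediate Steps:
$q{\left(V \right)} = 8 V$ ($q{\left(V \right)} = 4 \cdot 2 V = 8 V$)
$x{\left(C \right)} = C^{2} - 4 C$
$p = 5$ ($p = -8 - \left(8 + 3 \left(-4 - 3\right)\right) = -8 - -13 = -8 + \left(21 - 8\right) = -8 + 13 = 5$)
$q{\left(-1 \right)} \left(-10 + p\right) = 8 \left(-1\right) \left(-10 + 5\right) = \left(-8\right) \left(-5\right) = 40$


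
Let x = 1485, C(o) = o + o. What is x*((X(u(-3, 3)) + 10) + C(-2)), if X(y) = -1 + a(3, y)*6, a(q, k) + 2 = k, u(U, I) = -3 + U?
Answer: -63855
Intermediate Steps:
a(q, k) = -2 + k
C(o) = 2*o
X(y) = -13 + 6*y (X(y) = -1 + (-2 + y)*6 = -1 + (-12 + 6*y) = -13 + 6*y)
x*((X(u(-3, 3)) + 10) + C(-2)) = 1485*(((-13 + 6*(-3 - 3)) + 10) + 2*(-2)) = 1485*(((-13 + 6*(-6)) + 10) - 4) = 1485*(((-13 - 36) + 10) - 4) = 1485*((-49 + 10) - 4) = 1485*(-39 - 4) = 1485*(-43) = -63855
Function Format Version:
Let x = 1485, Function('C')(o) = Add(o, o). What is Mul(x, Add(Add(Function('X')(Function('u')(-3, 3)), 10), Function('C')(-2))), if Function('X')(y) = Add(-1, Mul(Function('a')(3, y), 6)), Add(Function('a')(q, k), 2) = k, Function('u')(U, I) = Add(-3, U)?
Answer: -63855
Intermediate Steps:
Function('a')(q, k) = Add(-2, k)
Function('C')(o) = Mul(2, o)
Function('X')(y) = Add(-13, Mul(6, y)) (Function('X')(y) = Add(-1, Mul(Add(-2, y), 6)) = Add(-1, Add(-12, Mul(6, y))) = Add(-13, Mul(6, y)))
Mul(x, Add(Add(Function('X')(Function('u')(-3, 3)), 10), Function('C')(-2))) = Mul(1485, Add(Add(Add(-13, Mul(6, Add(-3, -3))), 10), Mul(2, -2))) = Mul(1485, Add(Add(Add(-13, Mul(6, -6)), 10), -4)) = Mul(1485, Add(Add(Add(-13, -36), 10), -4)) = Mul(1485, Add(Add(-49, 10), -4)) = Mul(1485, Add(-39, -4)) = Mul(1485, -43) = -63855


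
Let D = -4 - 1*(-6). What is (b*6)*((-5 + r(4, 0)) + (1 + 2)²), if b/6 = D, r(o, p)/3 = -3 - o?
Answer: -1224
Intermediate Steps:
r(o, p) = -9 - 3*o (r(o, p) = 3*(-3 - o) = -9 - 3*o)
D = 2 (D = -4 + 6 = 2)
b = 12 (b = 6*2 = 12)
(b*6)*((-5 + r(4, 0)) + (1 + 2)²) = (12*6)*((-5 + (-9 - 3*4)) + (1 + 2)²) = 72*((-5 + (-9 - 12)) + 3²) = 72*((-5 - 21) + 9) = 72*(-26 + 9) = 72*(-17) = -1224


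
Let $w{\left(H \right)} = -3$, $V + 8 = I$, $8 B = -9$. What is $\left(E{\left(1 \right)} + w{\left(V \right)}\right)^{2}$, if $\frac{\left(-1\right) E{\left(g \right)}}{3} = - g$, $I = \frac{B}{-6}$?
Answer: $0$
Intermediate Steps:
$B = - \frac{9}{8}$ ($B = \frac{1}{8} \left(-9\right) = - \frac{9}{8} \approx -1.125$)
$I = \frac{3}{16}$ ($I = - \frac{9}{8 \left(-6\right)} = \left(- \frac{9}{8}\right) \left(- \frac{1}{6}\right) = \frac{3}{16} \approx 0.1875$)
$V = - \frac{125}{16}$ ($V = -8 + \frac{3}{16} = - \frac{125}{16} \approx -7.8125$)
$E{\left(g \right)} = 3 g$ ($E{\left(g \right)} = - 3 \left(- g\right) = 3 g$)
$\left(E{\left(1 \right)} + w{\left(V \right)}\right)^{2} = \left(3 \cdot 1 - 3\right)^{2} = \left(3 - 3\right)^{2} = 0^{2} = 0$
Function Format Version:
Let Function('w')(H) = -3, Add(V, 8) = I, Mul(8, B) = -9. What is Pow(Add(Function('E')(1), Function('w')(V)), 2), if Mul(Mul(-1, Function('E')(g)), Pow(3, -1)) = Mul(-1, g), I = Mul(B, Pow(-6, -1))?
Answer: 0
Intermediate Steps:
B = Rational(-9, 8) (B = Mul(Rational(1, 8), -9) = Rational(-9, 8) ≈ -1.1250)
I = Rational(3, 16) (I = Mul(Rational(-9, 8), Pow(-6, -1)) = Mul(Rational(-9, 8), Rational(-1, 6)) = Rational(3, 16) ≈ 0.18750)
V = Rational(-125, 16) (V = Add(-8, Rational(3, 16)) = Rational(-125, 16) ≈ -7.8125)
Function('E')(g) = Mul(3, g) (Function('E')(g) = Mul(-3, Mul(-1, g)) = Mul(3, g))
Pow(Add(Function('E')(1), Function('w')(V)), 2) = Pow(Add(Mul(3, 1), -3), 2) = Pow(Add(3, -3), 2) = Pow(0, 2) = 0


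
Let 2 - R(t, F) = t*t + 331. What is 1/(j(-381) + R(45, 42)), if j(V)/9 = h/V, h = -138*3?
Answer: -127/297716 ≈ -0.00042658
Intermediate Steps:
h = -414
R(t, F) = -329 - t**2 (R(t, F) = 2 - (t*t + 331) = 2 - (t**2 + 331) = 2 - (331 + t**2) = 2 + (-331 - t**2) = -329 - t**2)
j(V) = -3726/V (j(V) = 9*(-414/V) = -3726/V)
1/(j(-381) + R(45, 42)) = 1/(-3726/(-381) + (-329 - 1*45**2)) = 1/(-3726*(-1/381) + (-329 - 1*2025)) = 1/(1242/127 + (-329 - 2025)) = 1/(1242/127 - 2354) = 1/(-297716/127) = -127/297716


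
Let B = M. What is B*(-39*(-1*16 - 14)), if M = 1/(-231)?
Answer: -390/77 ≈ -5.0649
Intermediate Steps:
M = -1/231 ≈ -0.0043290
B = -1/231 ≈ -0.0043290
B*(-39*(-1*16 - 14)) = -(-13)*(-1*16 - 14)/77 = -(-13)*(-16 - 14)/77 = -(-13)*(-30)/77 = -1/231*1170 = -390/77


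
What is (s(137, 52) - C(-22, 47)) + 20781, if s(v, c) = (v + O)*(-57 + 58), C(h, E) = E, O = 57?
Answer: 20928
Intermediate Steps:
s(v, c) = 57 + v (s(v, c) = (v + 57)*(-57 + 58) = (57 + v)*1 = 57 + v)
(s(137, 52) - C(-22, 47)) + 20781 = ((57 + 137) - 1*47) + 20781 = (194 - 47) + 20781 = 147 + 20781 = 20928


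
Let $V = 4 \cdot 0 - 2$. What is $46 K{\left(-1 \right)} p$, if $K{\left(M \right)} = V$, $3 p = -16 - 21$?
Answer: $\frac{3404}{3} \approx 1134.7$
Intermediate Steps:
$V = -2$ ($V = 0 - 2 = -2$)
$p = - \frac{37}{3}$ ($p = \frac{-16 - 21}{3} = \frac{1}{3} \left(-37\right) = - \frac{37}{3} \approx -12.333$)
$K{\left(M \right)} = -2$
$46 K{\left(-1 \right)} p = 46 \left(-2\right) \left(- \frac{37}{3}\right) = \left(-92\right) \left(- \frac{37}{3}\right) = \frac{3404}{3}$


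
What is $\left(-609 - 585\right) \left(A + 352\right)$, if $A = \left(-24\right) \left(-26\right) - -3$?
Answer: $-1168926$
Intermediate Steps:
$A = 627$ ($A = 624 + 3 = 627$)
$\left(-609 - 585\right) \left(A + 352\right) = \left(-609 - 585\right) \left(627 + 352\right) = \left(-1194\right) 979 = -1168926$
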